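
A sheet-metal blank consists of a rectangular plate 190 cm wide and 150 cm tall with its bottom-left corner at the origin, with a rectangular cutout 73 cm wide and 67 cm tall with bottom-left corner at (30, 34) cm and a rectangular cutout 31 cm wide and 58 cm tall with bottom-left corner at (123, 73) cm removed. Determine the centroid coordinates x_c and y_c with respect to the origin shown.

plate: A = 190 × 150 = 28500.00, centroid at (95.00, 75.00).
hole 1: A = −(73 × 67) = -4891.00, centroid at (66.50, 67.50).
hole 2: A = −(31 × 58) = -1798.00, centroid at (138.50, 102.00).
ΣA = 21811.00 cm², ΣAx_c = 2133225.50 cm³, ΣAy_c = 1623961.50 cm³.
x_c = 2133225.50/21811.00 = 97.81 cm; y_c = 1623961.50/21811.00 = 74.46 cm.

x_c = 97.81 cm, y_c = 74.46 cm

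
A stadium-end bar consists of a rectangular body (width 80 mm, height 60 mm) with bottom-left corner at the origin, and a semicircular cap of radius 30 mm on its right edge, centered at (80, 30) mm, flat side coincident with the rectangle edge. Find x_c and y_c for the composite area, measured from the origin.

x_c = 52.00 mm, y_c = 30.00 mm

Part | A | x̄ᵢ | ȳᵢ | A·x̄ᵢ | A·ȳᵢ
rectangular body | 4800.00 | 40.00 | 30.00 | 192000.00 | 144000.00
semicircular end | 1413.72 | 92.73 | 30.00 | 131097.34 | 42411.50
Σ | 6213.72 |  |  | 323097.34 | 186411.50
x_c = 323097.34 / 6213.72 = 52.00 mm
y_c = 186411.50 / 6213.72 = 30.00 mm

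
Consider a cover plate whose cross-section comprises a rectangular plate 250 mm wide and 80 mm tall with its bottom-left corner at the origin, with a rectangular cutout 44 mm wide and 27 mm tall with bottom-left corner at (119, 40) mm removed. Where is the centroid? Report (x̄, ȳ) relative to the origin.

x̄ = 123.99 mm, ȳ = 39.15 mm

plate: A = 250 × 80 = 20000.00, centroid at (125.00, 40.00).
hole: A = −(44 × 27) = -1188.00, centroid at (141.00, 53.50).
ΣA = 18812.00 mm², ΣAx̄ = 2332492.00 mm³, ΣAȳ = 736442.00 mm³.
x̄ = 2332492.00/18812.00 = 123.99 mm; ȳ = 736442.00/18812.00 = 39.15 mm.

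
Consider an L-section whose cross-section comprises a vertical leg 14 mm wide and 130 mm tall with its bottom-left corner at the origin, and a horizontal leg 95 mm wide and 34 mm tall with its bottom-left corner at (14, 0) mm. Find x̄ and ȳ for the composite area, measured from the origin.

vertical leg: A = 14 × 130 = 1820.00, centroid at (7.00, 65.00).
horizontal leg: A = 95 × 34 = 3230.00, centroid at (61.50, 17.00).
ΣA = 5050.00 mm², ΣAx̄ = 211385.00 mm³, ΣAȳ = 173210.00 mm³.
x̄ = 211385.00/5050.00 = 41.86 mm; ȳ = 173210.00/5050.00 = 34.30 mm.

x̄ = 41.86 mm, ȳ = 34.30 mm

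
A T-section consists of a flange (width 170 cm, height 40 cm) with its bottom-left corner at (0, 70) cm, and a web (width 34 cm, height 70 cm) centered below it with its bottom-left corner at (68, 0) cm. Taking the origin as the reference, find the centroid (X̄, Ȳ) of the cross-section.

web: A = 34 × 70 = 2380.00, centroid at (85.00, 35.00).
flange: A = 170 × 40 = 6800.00, centroid at (85.00, 90.00).
ΣA = 9180.00 cm², ΣAX̄ = 780300.00 cm³, ΣAȲ = 695300.00 cm³.
X̄ = 780300.00/9180.00 = 85.00 cm; Ȳ = 695300.00/9180.00 = 75.74 cm.

X̄ = 85.00 cm, Ȳ = 75.74 cm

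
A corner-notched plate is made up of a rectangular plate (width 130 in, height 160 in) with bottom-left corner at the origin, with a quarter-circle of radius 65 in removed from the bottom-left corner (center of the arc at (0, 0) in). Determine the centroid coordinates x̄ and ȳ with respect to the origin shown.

plate: A = 130 × 160 = 20800.00, centroid at (65.00, 80.00).
removed quarter-circle: A = −¼π·65² = -3318.31, centroid at (27.59, 27.59).
ΣA = 17481.69 in²
ΣAx̄ = (20800.00)(65.00) + (-3318.31)(27.59) = 1260458.33 in³
ΣAȳ = (20800.00)(80.00) + (-3318.31)(27.59) = 1572458.33 in³
x̄ = 1260458.33 / 17481.69 = 72.10 in
ȳ = 1572458.33 / 17481.69 = 89.95 in

x̄ = 72.10 in, ȳ = 89.95 in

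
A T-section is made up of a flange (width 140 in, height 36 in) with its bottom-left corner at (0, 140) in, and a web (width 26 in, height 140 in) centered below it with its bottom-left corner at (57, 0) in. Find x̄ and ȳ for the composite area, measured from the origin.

x̄ = 70.00 in, ȳ = 121.10 in

web: A = 26 × 140 = 3640.00, centroid at (70.00, 70.00).
flange: A = 140 × 36 = 5040.00, centroid at (70.00, 158.00).
ΣA = 8680.00 in², ΣAx̄ = 607600.00 in³, ΣAȳ = 1051120.00 in³.
x̄ = 607600.00/8680.00 = 70.00 in; ȳ = 1051120.00/8680.00 = 121.10 in.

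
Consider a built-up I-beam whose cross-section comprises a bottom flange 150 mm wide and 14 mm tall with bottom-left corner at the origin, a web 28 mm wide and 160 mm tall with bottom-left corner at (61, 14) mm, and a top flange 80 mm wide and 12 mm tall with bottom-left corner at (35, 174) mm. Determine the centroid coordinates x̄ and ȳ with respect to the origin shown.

x̄ = 75.00 mm, ȳ = 80.72 mm

Part | A | x̄ᵢ | ȳᵢ | A·x̄ᵢ | A·ȳᵢ
bottom flange | 2100.00 | 75.00 | 7.00 | 157500.00 | 14700.00
web | 4480.00 | 75.00 | 94.00 | 336000.00 | 421120.00
top flange | 960.00 | 75.00 | 180.00 | 72000.00 | 172800.00
Σ | 7540.00 |  |  | 565500.00 | 608620.00
x̄ = 565500.00 / 7540.00 = 75.00 mm
ȳ = 608620.00 / 7540.00 = 80.72 mm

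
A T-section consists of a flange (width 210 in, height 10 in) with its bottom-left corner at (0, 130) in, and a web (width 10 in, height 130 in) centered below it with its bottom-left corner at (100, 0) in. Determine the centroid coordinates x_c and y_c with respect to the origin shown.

web: A = 10 × 130 = 1300.00, centroid at (105.00, 65.00).
flange: A = 210 × 10 = 2100.00, centroid at (105.00, 135.00).
ΣA = 3400.00 in²
ΣAx_c = (1300.00)(105.00) + (2100.00)(105.00) = 357000.00 in³
ΣAy_c = (1300.00)(65.00) + (2100.00)(135.00) = 368000.00 in³
x_c = 357000.00 / 3400.00 = 105.00 in
y_c = 368000.00 / 3400.00 = 108.24 in

x_c = 105.00 in, y_c = 108.24 in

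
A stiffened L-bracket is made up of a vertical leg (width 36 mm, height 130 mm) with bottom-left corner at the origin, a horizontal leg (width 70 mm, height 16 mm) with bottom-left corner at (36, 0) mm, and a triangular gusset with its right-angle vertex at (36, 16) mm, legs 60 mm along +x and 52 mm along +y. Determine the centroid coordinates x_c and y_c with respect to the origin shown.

vertical leg: A = 36 × 130 = 4680.00, centroid at (18.00, 65.00).
horizontal leg: A = 70 × 16 = 1120.00, centroid at (71.00, 8.00).
gusset: A = ½·60·52 = 1560.00, centroid at (56.00, 33.33).
ΣA = 7360.00 mm²
ΣAx_c = (4680.00)(18.00) + (1120.00)(71.00) + (1560.00)(56.00) = 251120.00 mm³
ΣAy_c = (4680.00)(65.00) + (1120.00)(8.00) + (1560.00)(33.33) = 365160.00 mm³
x_c = 251120.00 / 7360.00 = 34.12 mm
y_c = 365160.00 / 7360.00 = 49.61 mm

x_c = 34.12 mm, y_c = 49.61 mm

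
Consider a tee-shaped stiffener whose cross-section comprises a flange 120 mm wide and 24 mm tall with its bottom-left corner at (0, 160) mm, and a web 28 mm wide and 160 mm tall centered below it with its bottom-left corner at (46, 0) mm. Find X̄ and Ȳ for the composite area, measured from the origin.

web: A = 28 × 160 = 4480.00, centroid at (60.00, 80.00).
flange: A = 120 × 24 = 2880.00, centroid at (60.00, 172.00).
ΣA = 7360.00 mm²
ΣAX̄ = (4480.00)(60.00) + (2880.00)(60.00) = 441600.00 mm³
ΣAȲ = (4480.00)(80.00) + (2880.00)(172.00) = 853760.00 mm³
X̄ = 441600.00 / 7360.00 = 60.00 mm
Ȳ = 853760.00 / 7360.00 = 116.00 mm

X̄ = 60.00 mm, Ȳ = 116.00 mm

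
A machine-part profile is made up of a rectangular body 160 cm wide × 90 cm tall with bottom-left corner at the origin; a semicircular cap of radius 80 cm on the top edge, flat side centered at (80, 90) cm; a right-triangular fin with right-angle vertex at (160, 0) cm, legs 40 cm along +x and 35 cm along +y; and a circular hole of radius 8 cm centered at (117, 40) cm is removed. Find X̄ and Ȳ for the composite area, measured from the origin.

rectangular body: A = 160 × 90 = 14400.00, centroid at (80.00, 45.00).
semicircular top: A = ½π·80² = 10053.10, centroid at (80.00, 123.95).
triangular fin: A = ½·40·35 = 700.00, centroid at (173.33, 11.67).
hole: A = −π·8² = -201.06, centroid at (117.00, 40.00).
ΣA = 24952.03 cm²
ΣAX̄ = (14400.00)(80.00) + (10053.10)(80.00) + (700.00)(173.33) + (-201.06)(117.00) = 2054056.81 cm³
ΣAȲ = (14400.00)(45.00) + (10053.10)(123.95) + (700.00)(11.67) + (-201.06)(40.00) = 1894236.21 cm³
X̄ = 2054056.81 / 24952.03 = 82.32 cm
Ȳ = 1894236.21 / 24952.03 = 75.92 cm

X̄ = 82.32 cm, Ȳ = 75.92 cm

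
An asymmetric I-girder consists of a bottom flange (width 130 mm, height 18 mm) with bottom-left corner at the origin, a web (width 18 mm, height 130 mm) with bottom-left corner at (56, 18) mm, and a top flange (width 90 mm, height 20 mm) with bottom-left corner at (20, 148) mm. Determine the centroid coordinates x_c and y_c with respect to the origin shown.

bottom flange: A = 130 × 18 = 2340.00, centroid at (65.00, 9.00).
web: A = 18 × 130 = 2340.00, centroid at (65.00, 83.00).
top flange: A = 90 × 20 = 1800.00, centroid at (65.00, 158.00).
ΣA = 6480.00 mm², ΣAx_c = 421200.00 mm³, ΣAy_c = 499680.00 mm³.
x_c = 421200.00/6480.00 = 65.00 mm; y_c = 499680.00/6480.00 = 77.11 mm.

x_c = 65.00 mm, y_c = 77.11 mm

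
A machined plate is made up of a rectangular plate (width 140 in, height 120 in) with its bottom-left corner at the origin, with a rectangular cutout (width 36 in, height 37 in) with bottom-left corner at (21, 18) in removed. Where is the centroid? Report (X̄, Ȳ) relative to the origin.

X̄ = 72.67 in, Ȳ = 62.02 in

Part | A | x̄ᵢ | ȳᵢ | A·x̄ᵢ | A·ȳᵢ
plate | 16800.00 | 70.00 | 60.00 | 1176000.00 | 1008000.00
hole | -1332.00 | 39.00 | 36.50 | -51948.00 | -48618.00
Σ | 15468.00 |  |  | 1124052.00 | 959382.00
X̄ = 1124052.00 / 15468.00 = 72.67 in
Ȳ = 959382.00 / 15468.00 = 62.02 in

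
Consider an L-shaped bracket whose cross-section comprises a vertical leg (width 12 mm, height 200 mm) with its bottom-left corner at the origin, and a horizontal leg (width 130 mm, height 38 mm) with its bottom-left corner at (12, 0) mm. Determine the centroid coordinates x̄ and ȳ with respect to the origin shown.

Part | A | x̄ᵢ | ȳᵢ | A·x̄ᵢ | A·ȳᵢ
vertical leg | 2400.00 | 6.00 | 100.00 | 14400.00 | 240000.00
horizontal leg | 4940.00 | 77.00 | 19.00 | 380380.00 | 93860.00
Σ | 7340.00 |  |  | 394780.00 | 333860.00
x̄ = 394780.00 / 7340.00 = 53.78 mm
ȳ = 333860.00 / 7340.00 = 45.49 mm

x̄ = 53.78 mm, ȳ = 45.49 mm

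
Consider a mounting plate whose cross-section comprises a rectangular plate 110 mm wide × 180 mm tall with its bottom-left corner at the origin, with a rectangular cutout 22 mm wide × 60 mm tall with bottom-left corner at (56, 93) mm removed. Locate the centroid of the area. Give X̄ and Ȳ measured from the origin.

plate: A = 110 × 180 = 19800.00, centroid at (55.00, 90.00).
hole: A = −(22 × 60) = -1320.00, centroid at (67.00, 123.00).
ΣA = 18480.00 mm²
ΣAX̄ = (19800.00)(55.00) + (-1320.00)(67.00) = 1000560.00 mm³
ΣAȲ = (19800.00)(90.00) + (-1320.00)(123.00) = 1619640.00 mm³
X̄ = 1000560.00 / 18480.00 = 54.14 mm
Ȳ = 1619640.00 / 18480.00 = 87.64 mm

X̄ = 54.14 mm, Ȳ = 87.64 mm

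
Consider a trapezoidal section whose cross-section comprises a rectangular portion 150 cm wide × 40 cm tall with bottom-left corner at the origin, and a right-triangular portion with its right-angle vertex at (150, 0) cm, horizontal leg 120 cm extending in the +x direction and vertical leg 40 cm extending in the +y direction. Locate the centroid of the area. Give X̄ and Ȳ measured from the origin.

rectangular portion: A = 150 × 40 = 6000.00, centroid at (75.00, 20.00).
triangular portion: A = ½·120·40 = 2400.00, centroid at (190.00, 13.33).
ΣA = 8400.00 cm², ΣAX̄ = 906000.00 cm³, ΣAȲ = 152000.00 cm³.
X̄ = 906000.00/8400.00 = 107.86 cm; Ȳ = 152000.00/8400.00 = 18.10 cm.

X̄ = 107.86 cm, Ȳ = 18.10 cm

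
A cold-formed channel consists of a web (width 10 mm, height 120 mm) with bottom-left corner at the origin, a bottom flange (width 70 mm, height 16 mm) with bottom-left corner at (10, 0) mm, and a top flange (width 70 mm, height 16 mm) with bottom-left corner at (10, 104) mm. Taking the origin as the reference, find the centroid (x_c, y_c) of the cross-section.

x_c = 31.05 mm, y_c = 60.00 mm

web: A = 10 × 120 = 1200.00, centroid at (5.00, 60.00).
bottom flange: A = 70 × 16 = 1120.00, centroid at (45.00, 8.00).
top flange: A = 70 × 16 = 1120.00, centroid at (45.00, 112.00).
ΣA = 3440.00 mm², ΣAx_c = 106800.00 mm³, ΣAy_c = 206400.00 mm³.
x_c = 106800.00/3440.00 = 31.05 mm; y_c = 206400.00/3440.00 = 60.00 mm.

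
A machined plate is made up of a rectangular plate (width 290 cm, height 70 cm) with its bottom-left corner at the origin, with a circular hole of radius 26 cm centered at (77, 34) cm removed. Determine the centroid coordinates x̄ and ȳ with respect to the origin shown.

plate: A = 290 × 70 = 20300.00, centroid at (145.00, 35.00).
hole: A = −π·26² = -2123.72, centroid at (77.00, 34.00).
ΣA = 18176.28 cm²
ΣAx̄ = (20300.00)(145.00) + (-2123.72)(77.00) = 2779973.82 cm³
ΣAȳ = (20300.00)(35.00) + (-2123.72)(34.00) = 638293.63 cm³
x̄ = 2779973.82 / 18176.28 = 152.95 cm
ȳ = 638293.63 / 18176.28 = 35.12 cm

x̄ = 152.95 cm, ȳ = 35.12 cm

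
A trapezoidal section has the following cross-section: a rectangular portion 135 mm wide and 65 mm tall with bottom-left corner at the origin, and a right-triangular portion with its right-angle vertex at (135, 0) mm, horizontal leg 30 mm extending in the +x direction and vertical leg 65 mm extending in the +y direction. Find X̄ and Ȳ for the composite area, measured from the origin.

X̄ = 75.25 mm, Ȳ = 31.42 mm

Part | A | x̄ᵢ | ȳᵢ | A·x̄ᵢ | A·ȳᵢ
rectangular portion | 8775.00 | 67.50 | 32.50 | 592312.50 | 285187.50
triangular portion | 975.00 | 145.00 | 21.67 | 141375.00 | 21125.00
Σ | 9750.00 |  |  | 733687.50 | 306312.50
X̄ = 733687.50 / 9750.00 = 75.25 mm
Ȳ = 306312.50 / 9750.00 = 31.42 mm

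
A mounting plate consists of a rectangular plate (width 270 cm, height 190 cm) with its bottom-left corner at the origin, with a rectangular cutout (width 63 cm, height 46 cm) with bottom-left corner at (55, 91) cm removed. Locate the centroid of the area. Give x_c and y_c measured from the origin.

x_c = 137.90 cm, y_c = 93.86 cm

plate: A = 270 × 190 = 51300.00, centroid at (135.00, 95.00).
hole: A = −(63 × 46) = -2898.00, centroid at (86.50, 114.00).
ΣA = 48402.00 cm²
ΣAx_c = (51300.00)(135.00) + (-2898.00)(86.50) = 6674823.00 cm³
ΣAy_c = (51300.00)(95.00) + (-2898.00)(114.00) = 4543128.00 cm³
x_c = 6674823.00 / 48402.00 = 137.90 cm
y_c = 4543128.00 / 48402.00 = 93.86 cm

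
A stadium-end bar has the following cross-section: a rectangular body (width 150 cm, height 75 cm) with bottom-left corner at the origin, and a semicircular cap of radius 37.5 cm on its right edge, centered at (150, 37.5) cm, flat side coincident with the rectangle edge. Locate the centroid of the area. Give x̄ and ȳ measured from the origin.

rectangular body: A = 150 × 75 = 11250.00, centroid at (75.00, 37.50).
semicircular end: A = ½π·37.5² = 2208.93, centroid at (165.92, 37.50).
ΣA = 13458.93 cm², ΣAx̄ = 1210246.10 cm³, ΣAȳ = 504709.96 cm³.
x̄ = 1210246.10/13458.93 = 89.92 cm; ȳ = 504709.96/13458.93 = 37.50 cm.

x̄ = 89.92 cm, ȳ = 37.50 cm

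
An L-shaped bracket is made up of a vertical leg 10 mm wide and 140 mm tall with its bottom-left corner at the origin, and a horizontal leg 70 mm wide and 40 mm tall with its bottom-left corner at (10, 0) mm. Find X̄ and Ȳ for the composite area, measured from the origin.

X̄ = 31.67 mm, Ȳ = 36.67 mm

vertical leg: A = 10 × 140 = 1400.00, centroid at (5.00, 70.00).
horizontal leg: A = 70 × 40 = 2800.00, centroid at (45.00, 20.00).
ΣA = 4200.00 mm²
ΣAX̄ = (1400.00)(5.00) + (2800.00)(45.00) = 133000.00 mm³
ΣAȲ = (1400.00)(70.00) + (2800.00)(20.00) = 154000.00 mm³
X̄ = 133000.00 / 4200.00 = 31.67 mm
Ȳ = 154000.00 / 4200.00 = 36.67 mm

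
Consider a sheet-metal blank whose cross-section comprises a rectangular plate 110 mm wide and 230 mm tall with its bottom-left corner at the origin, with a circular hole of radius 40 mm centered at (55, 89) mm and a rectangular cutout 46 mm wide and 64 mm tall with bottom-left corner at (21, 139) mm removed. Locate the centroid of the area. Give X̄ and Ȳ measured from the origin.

plate: A = 110 × 230 = 25300.00, centroid at (55.00, 115.00).
hole 1: A = −π·40² = -5026.55, centroid at (55.00, 89.00).
hole 2: A = −(46 × 64) = -2944.00, centroid at (44.00, 171.00).
ΣA = 17329.45 mm²
ΣAX̄ = (25300.00)(55.00) + (-5026.55)(55.00) + (-2944.00)(44.00) = 985503.85 mm³
ΣAȲ = (25300.00)(115.00) + (-5026.55)(89.00) + (-2944.00)(171.00) = 1958713.21 mm³
X̄ = 985503.85 / 17329.45 = 56.87 mm
Ȳ = 1958713.21 / 17329.45 = 113.03 mm

X̄ = 56.87 mm, Ȳ = 113.03 mm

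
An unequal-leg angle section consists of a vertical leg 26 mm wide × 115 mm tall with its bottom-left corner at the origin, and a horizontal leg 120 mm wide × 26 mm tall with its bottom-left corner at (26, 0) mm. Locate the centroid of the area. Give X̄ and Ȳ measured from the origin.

X̄ = 50.28 mm, Ȳ = 34.78 mm

Part | A | x̄ᵢ | ȳᵢ | A·x̄ᵢ | A·ȳᵢ
vertical leg | 2990.00 | 13.00 | 57.50 | 38870.00 | 171925.00
horizontal leg | 3120.00 | 86.00 | 13.00 | 268320.00 | 40560.00
Σ | 6110.00 |  |  | 307190.00 | 212485.00
X̄ = 307190.00 / 6110.00 = 50.28 mm
Ȳ = 212485.00 / 6110.00 = 34.78 mm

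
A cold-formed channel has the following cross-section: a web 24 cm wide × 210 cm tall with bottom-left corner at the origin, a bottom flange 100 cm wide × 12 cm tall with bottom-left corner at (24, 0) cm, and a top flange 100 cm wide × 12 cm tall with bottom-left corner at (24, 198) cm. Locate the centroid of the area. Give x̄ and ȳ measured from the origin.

Part | A | x̄ᵢ | ȳᵢ | A·x̄ᵢ | A·ȳᵢ
web | 5040.00 | 12.00 | 105.00 | 60480.00 | 529200.00
bottom flange | 1200.00 | 74.00 | 6.00 | 88800.00 | 7200.00
top flange | 1200.00 | 74.00 | 204.00 | 88800.00 | 244800.00
Σ | 7440.00 |  |  | 238080.00 | 781200.00
x̄ = 238080.00 / 7440.00 = 32.00 cm
ȳ = 781200.00 / 7440.00 = 105.00 cm

x̄ = 32.00 cm, ȳ = 105.00 cm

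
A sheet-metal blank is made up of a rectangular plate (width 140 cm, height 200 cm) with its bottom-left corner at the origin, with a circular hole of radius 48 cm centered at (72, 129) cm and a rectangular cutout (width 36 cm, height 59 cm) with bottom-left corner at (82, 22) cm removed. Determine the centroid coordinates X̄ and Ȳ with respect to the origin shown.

plate: A = 140 × 200 = 28000.00, centroid at (70.00, 100.00).
hole 1: A = −π·48² = -7238.23, centroid at (72.00, 129.00).
hole 2: A = −(36 × 59) = -2124.00, centroid at (100.00, 51.50).
ΣA = 18637.77 cm², ΣAX̄ = 1226447.48 cm³, ΣAȲ = 1756882.40 cm³.
X̄ = 1226447.48/18637.77 = 65.80 cm; Ȳ = 1756882.40/18637.77 = 94.26 cm.

X̄ = 65.80 cm, Ȳ = 94.26 cm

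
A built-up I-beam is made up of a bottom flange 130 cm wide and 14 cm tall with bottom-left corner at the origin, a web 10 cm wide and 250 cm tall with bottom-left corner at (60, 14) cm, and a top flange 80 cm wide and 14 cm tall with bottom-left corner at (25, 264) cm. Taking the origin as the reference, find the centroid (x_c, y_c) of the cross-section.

x_c = 65.00 cm, y_c = 122.01 cm

Part | A | x̄ᵢ | ȳᵢ | A·x̄ᵢ | A·ȳᵢ
bottom flange | 1820.00 | 65.00 | 7.00 | 118300.00 | 12740.00
web | 2500.00 | 65.00 | 139.00 | 162500.00 | 347500.00
top flange | 1120.00 | 65.00 | 271.00 | 72800.00 | 303520.00
Σ | 5440.00 |  |  | 353600.00 | 663760.00
x_c = 353600.00 / 5440.00 = 65.00 cm
y_c = 663760.00 / 5440.00 = 122.01 cm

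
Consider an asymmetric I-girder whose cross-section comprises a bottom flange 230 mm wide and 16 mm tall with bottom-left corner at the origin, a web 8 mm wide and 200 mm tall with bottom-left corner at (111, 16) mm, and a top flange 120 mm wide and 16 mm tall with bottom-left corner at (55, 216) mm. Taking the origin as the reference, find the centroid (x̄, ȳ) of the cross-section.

bottom flange: A = 230 × 16 = 3680.00, centroid at (115.00, 8.00).
web: A = 8 × 200 = 1600.00, centroid at (115.00, 116.00).
top flange: A = 120 × 16 = 1920.00, centroid at (115.00, 224.00).
ΣA = 7200.00 mm², ΣAx̄ = 828000.00 mm³, ΣAȳ = 645120.00 mm³.
x̄ = 828000.00/7200.00 = 115.00 mm; ȳ = 645120.00/7200.00 = 89.60 mm.

x̄ = 115.00 mm, ȳ = 89.60 mm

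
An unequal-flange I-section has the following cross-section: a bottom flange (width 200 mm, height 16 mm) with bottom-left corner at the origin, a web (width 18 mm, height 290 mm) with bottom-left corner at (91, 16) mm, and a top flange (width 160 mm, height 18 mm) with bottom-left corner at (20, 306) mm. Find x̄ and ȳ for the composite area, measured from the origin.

bottom flange: A = 200 × 16 = 3200.00, centroid at (100.00, 8.00).
web: A = 18 × 290 = 5220.00, centroid at (100.00, 161.00).
top flange: A = 160 × 18 = 2880.00, centroid at (100.00, 315.00).
ΣA = 11300.00 mm²
ΣAx̄ = (3200.00)(100.00) + (5220.00)(100.00) + (2880.00)(100.00) = 1130000.00 mm³
ΣAȳ = (3200.00)(8.00) + (5220.00)(161.00) + (2880.00)(315.00) = 1773220.00 mm³
x̄ = 1130000.00 / 11300.00 = 100.00 mm
ȳ = 1773220.00 / 11300.00 = 156.92 mm

x̄ = 100.00 mm, ȳ = 156.92 mm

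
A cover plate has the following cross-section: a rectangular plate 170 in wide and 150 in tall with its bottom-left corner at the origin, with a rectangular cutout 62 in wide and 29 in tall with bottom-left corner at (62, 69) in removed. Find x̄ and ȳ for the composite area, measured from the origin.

x̄ = 84.39 in, ȳ = 74.36 in

Part | A | x̄ᵢ | ȳᵢ | A·x̄ᵢ | A·ȳᵢ
plate | 25500.00 | 85.00 | 75.00 | 2167500.00 | 1912500.00
hole | -1798.00 | 93.00 | 83.50 | -167214.00 | -150133.00
Σ | 23702.00 |  |  | 2000286.00 | 1762367.00
x̄ = 2000286.00 / 23702.00 = 84.39 in
ȳ = 1762367.00 / 23702.00 = 74.36 in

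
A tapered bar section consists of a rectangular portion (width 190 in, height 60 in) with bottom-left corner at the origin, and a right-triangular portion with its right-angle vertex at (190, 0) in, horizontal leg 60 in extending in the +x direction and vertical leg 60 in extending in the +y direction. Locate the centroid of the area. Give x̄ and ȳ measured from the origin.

Part | A | x̄ᵢ | ȳᵢ | A·x̄ᵢ | A·ȳᵢ
rectangular portion | 11400.00 | 95.00 | 30.00 | 1083000.00 | 342000.00
triangular portion | 1800.00 | 210.00 | 20.00 | 378000.00 | 36000.00
Σ | 13200.00 |  |  | 1461000.00 | 378000.00
x̄ = 1461000.00 / 13200.00 = 110.68 in
ȳ = 378000.00 / 13200.00 = 28.64 in

x̄ = 110.68 in, ȳ = 28.64 in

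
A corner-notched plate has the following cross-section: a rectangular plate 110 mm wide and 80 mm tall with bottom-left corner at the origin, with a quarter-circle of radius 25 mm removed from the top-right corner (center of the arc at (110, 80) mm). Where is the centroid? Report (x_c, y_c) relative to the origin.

x_c = 52.38 mm, y_c = 38.26 mm

plate: A = 110 × 80 = 8800.00, centroid at (55.00, 40.00).
removed quarter-circle: A = −¼π·25² = -490.87, centroid at (99.39, 69.39).
ΣA = 8309.13 mm²
ΣAx_c = (8800.00)(55.00) + (-490.87)(99.39) = 435212.21 mm³
ΣAy_c = (8800.00)(40.00) + (-490.87)(69.39) = 317938.43 mm³
x_c = 435212.21 / 8309.13 = 52.38 mm
y_c = 317938.43 / 8309.13 = 38.26 mm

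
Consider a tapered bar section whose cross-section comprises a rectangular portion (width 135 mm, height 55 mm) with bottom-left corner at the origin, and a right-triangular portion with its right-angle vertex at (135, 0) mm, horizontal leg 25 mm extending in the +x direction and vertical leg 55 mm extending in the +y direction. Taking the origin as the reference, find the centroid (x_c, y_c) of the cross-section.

rectangular portion: A = 135 × 55 = 7425.00, centroid at (67.50, 27.50).
triangular portion: A = ½·25·55 = 687.50, centroid at (143.33, 18.33).
ΣA = 8112.50 mm²
ΣAx_c = (7425.00)(67.50) + (687.50)(143.33) = 599729.17 mm³
ΣAy_c = (7425.00)(27.50) + (687.50)(18.33) = 216791.67 mm³
x_c = 599729.17 / 8112.50 = 73.93 mm
y_c = 216791.67 / 8112.50 = 26.72 mm

x_c = 73.93 mm, y_c = 26.72 mm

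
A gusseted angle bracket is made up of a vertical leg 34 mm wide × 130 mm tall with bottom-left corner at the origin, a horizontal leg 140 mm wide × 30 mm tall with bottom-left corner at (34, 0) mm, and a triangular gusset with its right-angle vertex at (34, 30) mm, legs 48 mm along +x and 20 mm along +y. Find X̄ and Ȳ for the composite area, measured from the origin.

X̄ = 58.89 mm, Ȳ = 40.43 mm

vertical leg: A = 34 × 130 = 4420.00, centroid at (17.00, 65.00).
horizontal leg: A = 140 × 30 = 4200.00, centroid at (104.00, 15.00).
gusset: A = ½·48·20 = 480.00, centroid at (50.00, 36.67).
ΣA = 9100.00 mm²
ΣAX̄ = (4420.00)(17.00) + (4200.00)(104.00) + (480.00)(50.00) = 535940.00 mm³
ΣAȲ = (4420.00)(65.00) + (4200.00)(15.00) + (480.00)(36.67) = 367900.00 mm³
X̄ = 535940.00 / 9100.00 = 58.89 mm
Ȳ = 367900.00 / 9100.00 = 40.43 mm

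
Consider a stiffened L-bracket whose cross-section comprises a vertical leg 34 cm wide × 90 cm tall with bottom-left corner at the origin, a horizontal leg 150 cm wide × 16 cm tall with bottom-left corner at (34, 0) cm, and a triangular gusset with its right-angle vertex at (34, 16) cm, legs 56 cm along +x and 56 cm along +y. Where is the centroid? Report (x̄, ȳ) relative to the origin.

vertical leg: A = 34 × 90 = 3060.00, centroid at (17.00, 45.00).
horizontal leg: A = 150 × 16 = 2400.00, centroid at (109.00, 8.00).
gusset: A = ½·56·56 = 1568.00, centroid at (52.67, 34.67).
ΣA = 7028.00 cm²
ΣAx̄ = (3060.00)(17.00) + (2400.00)(109.00) + (1568.00)(52.67) = 396201.33 cm³
ΣAȳ = (3060.00)(45.00) + (2400.00)(8.00) + (1568.00)(34.67) = 211257.33 cm³
x̄ = 396201.33 / 7028.00 = 56.37 cm
ȳ = 211257.33 / 7028.00 = 30.06 cm

x̄ = 56.37 cm, ȳ = 30.06 cm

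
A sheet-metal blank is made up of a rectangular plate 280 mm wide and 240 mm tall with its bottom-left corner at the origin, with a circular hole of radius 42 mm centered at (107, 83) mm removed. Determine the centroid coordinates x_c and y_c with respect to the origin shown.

Part | A | x̄ᵢ | ȳᵢ | A·x̄ᵢ | A·ȳᵢ
plate | 67200.00 | 140.00 | 120.00 | 9408000.00 | 8064000.00
hole | -5541.77 | 107.00 | 83.00 | -592969.33 | -459966.86
Σ | 61658.23 |  |  | 8815030.67 | 7604033.14
x_c = 8815030.67 / 61658.23 = 142.97 mm
y_c = 7604033.14 / 61658.23 = 123.33 mm

x_c = 142.97 mm, y_c = 123.33 mm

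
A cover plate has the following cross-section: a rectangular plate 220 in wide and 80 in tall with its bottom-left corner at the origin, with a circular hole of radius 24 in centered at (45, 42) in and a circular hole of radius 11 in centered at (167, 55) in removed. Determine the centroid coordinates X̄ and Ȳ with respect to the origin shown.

plate: A = 220 × 80 = 17600.00, centroid at (110.00, 40.00).
hole 1: A = −π·24² = -1809.56, centroid at (45.00, 42.00).
hole 2: A = −π·11² = -380.13, centroid at (167.00, 55.00).
ΣA = 15410.31 in², ΣAX̄ = 1791087.76 in³, ΣAȲ = 607091.29 in³.
X̄ = 1791087.76/15410.31 = 116.23 in; Ȳ = 607091.29/15410.31 = 39.40 in.

X̄ = 116.23 in, Ȳ = 39.40 in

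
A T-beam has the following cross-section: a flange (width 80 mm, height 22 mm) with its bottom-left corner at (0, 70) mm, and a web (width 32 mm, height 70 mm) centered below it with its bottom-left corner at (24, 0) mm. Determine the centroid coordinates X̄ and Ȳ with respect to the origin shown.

X̄ = 40.00 mm, Ȳ = 55.24 mm

web: A = 32 × 70 = 2240.00, centroid at (40.00, 35.00).
flange: A = 80 × 22 = 1760.00, centroid at (40.00, 81.00).
ΣA = 4000.00 mm²
ΣAX̄ = (2240.00)(40.00) + (1760.00)(40.00) = 160000.00 mm³
ΣAȲ = (2240.00)(35.00) + (1760.00)(81.00) = 220960.00 mm³
X̄ = 160000.00 / 4000.00 = 40.00 mm
Ȳ = 220960.00 / 4000.00 = 55.24 mm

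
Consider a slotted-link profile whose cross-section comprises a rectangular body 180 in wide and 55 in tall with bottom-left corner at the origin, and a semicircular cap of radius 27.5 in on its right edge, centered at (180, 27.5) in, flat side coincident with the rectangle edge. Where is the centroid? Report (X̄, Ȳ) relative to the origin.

X̄ = 100.89 in, Ȳ = 27.50 in

rectangular body: A = 180 × 55 = 9900.00, centroid at (90.00, 27.50).
semicircular end: A = ½π·27.5² = 1187.91, centroid at (191.67, 27.50).
ΣA = 11087.91 in², ΣAX̄ = 1118689.23 in³, ΣAȲ = 304917.65 in³.
X̄ = 1118689.23/11087.91 = 100.89 in; Ȳ = 304917.65/11087.91 = 27.50 in.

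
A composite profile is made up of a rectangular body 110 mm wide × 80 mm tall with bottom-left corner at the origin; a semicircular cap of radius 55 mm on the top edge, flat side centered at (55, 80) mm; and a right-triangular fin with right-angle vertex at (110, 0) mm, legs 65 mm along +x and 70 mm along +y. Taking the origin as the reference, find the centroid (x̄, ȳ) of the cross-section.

rectangular body: A = 110 × 80 = 8800.00, centroid at (55.00, 40.00).
semicircular top: A = ½π·55² = 4751.66, centroid at (55.00, 103.34).
triangular fin: A = ½·65·70 = 2275.00, centroid at (131.67, 23.33).
ΣA = 15826.66 mm²
ΣAx̄ = (8800.00)(55.00) + (4751.66)(55.00) + (2275.00)(131.67) = 1044882.91 mm³
ΣAȳ = (8800.00)(40.00) + (4751.66)(103.34) + (2275.00)(23.33) = 896132.71 mm³
x̄ = 1044882.91 / 15826.66 = 66.02 mm
ȳ = 896132.71 / 15826.66 = 56.62 mm

x̄ = 66.02 mm, ȳ = 56.62 mm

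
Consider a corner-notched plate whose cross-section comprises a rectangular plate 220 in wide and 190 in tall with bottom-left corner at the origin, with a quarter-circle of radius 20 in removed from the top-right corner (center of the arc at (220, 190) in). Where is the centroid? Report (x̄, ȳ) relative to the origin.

Part | A | x̄ᵢ | ȳᵢ | A·x̄ᵢ | A·ȳᵢ
plate | 41800.00 | 110.00 | 95.00 | 4598000.00 | 3971000.00
removed quarter-circle | -314.16 | 211.51 | 181.51 | -66448.37 | -57023.59
Σ | 41485.84 |  |  | 4531551.63 | 3913976.41
x̄ = 4531551.63 / 41485.84 = 109.23 in
ȳ = 3913976.41 / 41485.84 = 94.34 in

x̄ = 109.23 in, ȳ = 94.34 in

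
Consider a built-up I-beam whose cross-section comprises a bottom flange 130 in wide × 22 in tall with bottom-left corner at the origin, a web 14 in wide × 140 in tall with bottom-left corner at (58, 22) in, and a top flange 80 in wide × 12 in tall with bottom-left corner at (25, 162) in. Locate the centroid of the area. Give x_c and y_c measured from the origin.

x_c = 65.00 in, y_c = 64.54 in

bottom flange: A = 130 × 22 = 2860.00, centroid at (65.00, 11.00).
web: A = 14 × 140 = 1960.00, centroid at (65.00, 92.00).
top flange: A = 80 × 12 = 960.00, centroid at (65.00, 168.00).
ΣA = 5780.00 in², ΣAx_c = 375700.00 in³, ΣAy_c = 373060.00 in³.
x_c = 375700.00/5780.00 = 65.00 in; y_c = 373060.00/5780.00 = 64.54 in.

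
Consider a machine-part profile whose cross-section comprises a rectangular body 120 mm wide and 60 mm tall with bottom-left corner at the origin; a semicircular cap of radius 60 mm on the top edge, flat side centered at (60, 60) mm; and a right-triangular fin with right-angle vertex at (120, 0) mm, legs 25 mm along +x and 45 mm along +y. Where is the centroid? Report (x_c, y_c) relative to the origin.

x_c = 62.86 mm, y_c = 52.75 mm

Part | A | x̄ᵢ | ȳᵢ | A·x̄ᵢ | A·ȳᵢ
rectangular body | 7200.00 | 60.00 | 30.00 | 432000.00 | 216000.00
semicircular top | 5654.87 | 60.00 | 85.46 | 339292.01 | 483292.01
triangular fin | 562.50 | 128.33 | 15.00 | 72187.50 | 8437.50
Σ | 13417.37 |  |  | 843479.51 | 707729.51
x_c = 843479.51 / 13417.37 = 62.86 mm
y_c = 707729.51 / 13417.37 = 52.75 mm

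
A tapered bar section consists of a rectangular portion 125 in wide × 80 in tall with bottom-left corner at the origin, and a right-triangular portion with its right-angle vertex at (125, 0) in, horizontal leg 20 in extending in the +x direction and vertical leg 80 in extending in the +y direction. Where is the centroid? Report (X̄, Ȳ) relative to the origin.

X̄ = 67.62 in, Ȳ = 39.01 in

rectangular portion: A = 125 × 80 = 10000.00, centroid at (62.50, 40.00).
triangular portion: A = ½·20·80 = 800.00, centroid at (131.67, 26.67).
ΣA = 10800.00 in²
ΣAX̄ = (10000.00)(62.50) + (800.00)(131.67) = 730333.33 in³
ΣAȲ = (10000.00)(40.00) + (800.00)(26.67) = 421333.33 in³
X̄ = 730333.33 / 10800.00 = 67.62 in
Ȳ = 421333.33 / 10800.00 = 39.01 in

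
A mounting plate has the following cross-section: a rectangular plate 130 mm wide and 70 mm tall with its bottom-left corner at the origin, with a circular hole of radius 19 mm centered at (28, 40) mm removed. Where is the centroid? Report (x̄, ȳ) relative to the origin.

x̄ = 70.27 mm, ȳ = 34.29 mm

Part | A | x̄ᵢ | ȳᵢ | A·x̄ᵢ | A·ȳᵢ
plate | 9100.00 | 65.00 | 35.00 | 591500.00 | 318500.00
hole | -1134.11 | 28.00 | 40.00 | -31755.22 | -45364.60
Σ | 7965.89 |  |  | 559744.78 | 273135.40
x̄ = 559744.78 / 7965.89 = 70.27 mm
ȳ = 273135.40 / 7965.89 = 34.29 mm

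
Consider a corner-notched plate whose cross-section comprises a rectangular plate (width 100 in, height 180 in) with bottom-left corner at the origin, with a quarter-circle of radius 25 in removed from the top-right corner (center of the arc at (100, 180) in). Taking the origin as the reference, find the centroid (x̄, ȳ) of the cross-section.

x̄ = 48.90 in, ȳ = 87.77 in

Part | A | x̄ᵢ | ȳᵢ | A·x̄ᵢ | A·ȳᵢ
plate | 18000.00 | 50.00 | 90.00 | 900000.00 | 1620000.00
removed quarter-circle | -490.87 | 89.39 | 169.39 | -43879.05 | -83148.96
Σ | 17509.13 |  |  | 856120.95 | 1536851.04
x̄ = 856120.95 / 17509.13 = 48.90 in
ȳ = 1536851.04 / 17509.13 = 87.77 in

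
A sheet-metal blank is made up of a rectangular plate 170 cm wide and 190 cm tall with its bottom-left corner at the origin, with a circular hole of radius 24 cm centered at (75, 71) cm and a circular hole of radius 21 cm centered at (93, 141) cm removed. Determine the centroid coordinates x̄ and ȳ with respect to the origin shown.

plate: A = 170 × 190 = 32300.00, centroid at (85.00, 95.00).
hole 1: A = −π·24² = -1809.56, centroid at (75.00, 71.00).
hole 2: A = −π·21² = -1385.44, centroid at (93.00, 141.00).
ΣA = 29105.00 cm²
ΣAx̄ = (32300.00)(85.00) + (-1809.56)(75.00) + (-1385.44)(93.00) = 2480937.06 cm³
ΣAȳ = (32300.00)(95.00) + (-1809.56)(71.00) + (-1385.44)(141.00) = 2744674.05 cm³
x̄ = 2480937.06 / 29105.00 = 85.24 cm
ȳ = 2744674.05 / 29105.00 = 94.30 cm

x̄ = 85.24 cm, ȳ = 94.30 cm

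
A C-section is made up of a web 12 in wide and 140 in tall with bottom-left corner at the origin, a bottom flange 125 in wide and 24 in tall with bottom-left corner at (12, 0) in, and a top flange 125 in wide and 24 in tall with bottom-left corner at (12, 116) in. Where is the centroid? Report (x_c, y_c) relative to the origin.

x_c = 59.52 in, y_c = 70.00 in

web: A = 12 × 140 = 1680.00, centroid at (6.00, 70.00).
bottom flange: A = 125 × 24 = 3000.00, centroid at (74.50, 12.00).
top flange: A = 125 × 24 = 3000.00, centroid at (74.50, 128.00).
ΣA = 7680.00 in², ΣAx_c = 457080.00 in³, ΣAy_c = 537600.00 in³.
x_c = 457080.00/7680.00 = 59.52 in; y_c = 537600.00/7680.00 = 70.00 in.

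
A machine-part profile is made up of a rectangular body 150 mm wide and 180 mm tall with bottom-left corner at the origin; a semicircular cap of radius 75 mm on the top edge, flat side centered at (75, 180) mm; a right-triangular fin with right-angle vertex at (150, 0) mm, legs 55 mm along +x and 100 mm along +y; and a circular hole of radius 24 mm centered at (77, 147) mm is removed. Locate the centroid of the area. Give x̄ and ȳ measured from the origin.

rectangular body: A = 150 × 180 = 27000.00, centroid at (75.00, 90.00).
semicircular top: A = ½π·75² = 8835.73, centroid at (75.00, 211.83).
triangular fin: A = ½·55·100 = 2750.00, centroid at (168.33, 33.33).
hole: A = −π·24² = -1809.56, centroid at (77.00, 147.00).
ΣA = 36776.17 mm², ΣAx̄ = 3011260.45 mm³, ΣAȳ = 4127343.01 mm³.
x̄ = 3011260.45/36776.17 = 81.88 mm; ȳ = 4127343.01/36776.17 = 112.23 mm.

x̄ = 81.88 mm, ȳ = 112.23 mm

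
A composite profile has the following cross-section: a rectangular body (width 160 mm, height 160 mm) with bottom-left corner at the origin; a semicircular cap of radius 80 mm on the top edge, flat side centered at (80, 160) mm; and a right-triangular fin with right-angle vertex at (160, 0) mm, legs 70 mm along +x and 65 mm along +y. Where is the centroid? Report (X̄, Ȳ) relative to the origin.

rectangular body: A = 160 × 160 = 25600.00, centroid at (80.00, 80.00).
semicircular top: A = ½π·80² = 10053.10, centroid at (80.00, 193.95).
triangular fin: A = ½·70·65 = 2275.00, centroid at (183.33, 21.67).
ΣA = 37928.10 mm², ΣAX̄ = 3269331.05 mm³, ΣAȲ = 4047120.44 mm³.
X̄ = 3269331.05/37928.10 = 86.20 mm; Ȳ = 4047120.44/37928.10 = 106.71 mm.

X̄ = 86.20 mm, Ȳ = 106.71 mm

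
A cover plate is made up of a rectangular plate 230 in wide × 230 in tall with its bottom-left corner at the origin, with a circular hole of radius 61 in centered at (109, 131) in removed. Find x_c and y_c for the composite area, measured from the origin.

plate: A = 230 × 230 = 52900.00, centroid at (115.00, 115.00).
hole: A = −π·61² = -11689.87, centroid at (109.00, 131.00).
ΣA = 41210.13 in², ΣAx_c = 4809304.58 in³, ΣAy_c = 4552127.52 in³.
x_c = 4809304.58/41210.13 = 116.70 in; y_c = 4552127.52/41210.13 = 110.46 in.

x_c = 116.70 in, y_c = 110.46 in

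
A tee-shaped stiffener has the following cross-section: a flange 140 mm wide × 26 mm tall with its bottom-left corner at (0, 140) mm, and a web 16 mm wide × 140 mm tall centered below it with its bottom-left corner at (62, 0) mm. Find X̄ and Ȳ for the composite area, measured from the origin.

web: A = 16 × 140 = 2240.00, centroid at (70.00, 70.00).
flange: A = 140 × 26 = 3640.00, centroid at (70.00, 153.00).
ΣA = 5880.00 mm²
ΣAX̄ = (2240.00)(70.00) + (3640.00)(70.00) = 411600.00 mm³
ΣAȲ = (2240.00)(70.00) + (3640.00)(153.00) = 713720.00 mm³
X̄ = 411600.00 / 5880.00 = 70.00 mm
Ȳ = 713720.00 / 5880.00 = 121.38 mm

X̄ = 70.00 mm, Ȳ = 121.38 mm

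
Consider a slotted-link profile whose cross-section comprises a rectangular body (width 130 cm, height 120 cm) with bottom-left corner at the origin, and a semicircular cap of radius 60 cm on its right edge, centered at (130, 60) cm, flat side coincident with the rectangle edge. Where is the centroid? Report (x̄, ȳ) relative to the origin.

x̄ = 89.07 cm, ȳ = 60.00 cm

Part | A | x̄ᵢ | ȳᵢ | A·x̄ᵢ | A·ȳᵢ
rectangular body | 15600.00 | 65.00 | 60.00 | 1014000.00 | 936000.00
semicircular end | 5654.87 | 155.46 | 60.00 | 879132.68 | 339292.01
Σ | 21254.87 |  |  | 1893132.68 | 1275292.01
x̄ = 1893132.68 / 21254.87 = 89.07 cm
ȳ = 1275292.01 / 21254.87 = 60.00 cm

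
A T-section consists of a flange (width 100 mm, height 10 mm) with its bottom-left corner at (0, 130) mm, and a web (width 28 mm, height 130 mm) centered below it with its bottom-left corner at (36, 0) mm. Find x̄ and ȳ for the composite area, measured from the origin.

x̄ = 50.00 mm, ȳ = 80.09 mm

Part | A | x̄ᵢ | ȳᵢ | A·x̄ᵢ | A·ȳᵢ
web | 3640.00 | 50.00 | 65.00 | 182000.00 | 236600.00
flange | 1000.00 | 50.00 | 135.00 | 50000.00 | 135000.00
Σ | 4640.00 |  |  | 232000.00 | 371600.00
x̄ = 232000.00 / 4640.00 = 50.00 mm
ȳ = 371600.00 / 4640.00 = 80.09 mm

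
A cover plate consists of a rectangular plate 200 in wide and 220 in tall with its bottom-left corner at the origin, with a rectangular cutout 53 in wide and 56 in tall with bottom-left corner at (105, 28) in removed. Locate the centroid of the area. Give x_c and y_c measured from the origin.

plate: A = 200 × 220 = 44000.00, centroid at (100.00, 110.00).
hole: A = −(53 × 56) = -2968.00, centroid at (131.50, 56.00).
ΣA = 41032.00 in², ΣAx_c = 4009708.00 in³, ΣAy_c = 4673792.00 in³.
x_c = 4009708.00/41032.00 = 97.72 in; y_c = 4673792.00/41032.00 = 113.91 in.

x_c = 97.72 in, y_c = 113.91 in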